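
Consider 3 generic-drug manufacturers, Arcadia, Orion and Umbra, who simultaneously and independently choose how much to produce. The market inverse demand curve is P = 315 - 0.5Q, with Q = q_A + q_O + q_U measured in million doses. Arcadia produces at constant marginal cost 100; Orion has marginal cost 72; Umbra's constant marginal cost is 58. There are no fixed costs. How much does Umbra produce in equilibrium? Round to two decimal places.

156.50

Arcadia's profit: π_A = (315 - 0.5Q)q_A - (100q_A). Setting ∂π_A/∂q_A = 0: 215 - q_A - (1/2)(q_O + q_U) = 0.
Orion's first-order condition: 243 - q_O - (1/2)(q_A + q_U) = 0.
Umbra's first-order condition: 257 - q_U - (1/2)(q_A + q_O) = 0.
Adding the 3 first-order conditions: 715 − 2Q = 0, so Q = 715/2.
Back-substituting: q_A = (215 − 715/4)/(1/2) = 145/2, q_O = (243 − 715/4)/(1/2) = 257/2, q_U = (257 − 715/4)/(1/2) = 313/2.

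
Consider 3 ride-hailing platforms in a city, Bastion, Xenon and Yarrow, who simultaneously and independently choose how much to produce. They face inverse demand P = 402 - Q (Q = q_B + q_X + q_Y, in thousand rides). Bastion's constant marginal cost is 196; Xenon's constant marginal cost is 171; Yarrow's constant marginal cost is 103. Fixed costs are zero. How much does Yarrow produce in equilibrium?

Bastion's profit: π_B = (402 - Q)q_B - (196q_B). Setting ∂π_B/∂q_B = 0: 206 - 2q_B - (q_X + q_Y) = 0.
Xenon's first-order condition: 231 - 2q_X - (q_B + q_Y) = 0.
Yarrow's first-order condition: 299 - 2q_Y - (q_B + q_X) = 0.
Adding the 3 first-order conditions: 736 − 4Q = 0, so Q = 184.
Back-substituting: q_B = (206 − 184) = 22, q_X = (231 − 184) = 47, q_Y = (299 − 184) = 115.

115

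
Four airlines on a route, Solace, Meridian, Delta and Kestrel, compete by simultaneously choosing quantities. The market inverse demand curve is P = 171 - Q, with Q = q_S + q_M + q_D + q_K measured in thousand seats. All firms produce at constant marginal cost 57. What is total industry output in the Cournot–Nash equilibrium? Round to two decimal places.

Each firm earns π_i = (171 - Q)q_i - 57q_i.
First-order condition (treating rivals' output as given): 114 - 2q_i - Σ_{j≠i} q_j = 0.
With identical firms every q_j equals q_i, so Σ_{j≠i} q_j = 3q_i and 114 = 5q_i, giving q_i = 114/5.
Total output Q = 114/5 + 114/5 + 114/5 + 114/5 = 456/5.

91.20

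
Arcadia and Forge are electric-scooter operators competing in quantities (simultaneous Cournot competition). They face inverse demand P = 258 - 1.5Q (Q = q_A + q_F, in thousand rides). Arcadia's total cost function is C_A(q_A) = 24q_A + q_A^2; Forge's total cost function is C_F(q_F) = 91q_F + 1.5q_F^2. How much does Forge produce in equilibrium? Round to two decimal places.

Arcadia's profit: π_A = (258 - 1.5Q)q_A - (24q_A + q_A²). Setting ∂π_A/∂q_A = 0: 234 - 5q_A - (3/2)(q_F) = 0.
Forge's profit: π_F = (258 - 1.5Q)q_F - (91q_F + (3/2)q_F²). Setting ∂π_F/∂q_F = 0: 167 - 6q_F - (3/2)(q_A) = 0.
Rearranging gives the reaction functions q_A = (234 - (3/2)q_F)/5 and q_F = (167 - (3/2)q_A)/6.
Solving the pair: q_A = 1538/37, q_F = 1936/111.

17.44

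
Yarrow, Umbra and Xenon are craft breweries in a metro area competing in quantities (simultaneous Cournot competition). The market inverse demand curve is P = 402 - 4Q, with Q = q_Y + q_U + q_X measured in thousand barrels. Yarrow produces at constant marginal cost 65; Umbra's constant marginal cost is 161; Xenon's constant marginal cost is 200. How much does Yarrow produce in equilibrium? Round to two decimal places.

35.50

Yarrow's profit: π_Y = (402 - 4Q)q_Y - (65q_Y). Setting ∂π_Y/∂q_Y = 0: 337 - 8q_Y - 4(q_U + q_X) = 0.
Umbra's first-order condition: 241 - 8q_U - 4(q_Y + q_X) = 0.
Xenon's profit: π_X = (402 - 4Q)q_X - (200q_X). Setting ∂π_X/∂q_X = 0: 202 - 8q_X - 4(q_Y + q_U) = 0.
Adding the 3 first-order conditions: 780 − 16Q = 0, so Q = 195/4.
Back-substituting: q_Y = (337 − 195)/4 = 71/2, q_U = (241 − 195)/4 = 23/2, q_X = (202 − 195)/4 = 7/4.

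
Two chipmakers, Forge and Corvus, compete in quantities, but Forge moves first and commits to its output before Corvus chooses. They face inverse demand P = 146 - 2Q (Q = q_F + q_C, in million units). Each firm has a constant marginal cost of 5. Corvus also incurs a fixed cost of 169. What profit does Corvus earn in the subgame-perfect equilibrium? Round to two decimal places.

Solve by backward induction. Given q_F, the follower Corvus maximises π_C = (146 - 2q_F - 2q_C)q_C - 5q_C.
Setting the follower's marginal profit to zero, 141 - 2q_F - 4q_C = 0, i.e. q_C = (141 - 2q_F)/4.
Forge substitutes q_C(q_F) into its own profit: π_F = q_F(146 - 2q_F - (141 - 2q_F)/2) - 5q_F = (151/2 - q_F)q_F - 5q_F.
Maximising: ∂π_F/∂q_F = 141/2 - 2q_F = 0, giving q_F = 141/4.
Then q_C = (141 - 2·(141/4))/4 = 141/8.
Price P = 146 - 2·(423/8) = 161/4.
Corvus's profit: (161/4 - 5)·(141/8) - 169 = 452.2813.

452.28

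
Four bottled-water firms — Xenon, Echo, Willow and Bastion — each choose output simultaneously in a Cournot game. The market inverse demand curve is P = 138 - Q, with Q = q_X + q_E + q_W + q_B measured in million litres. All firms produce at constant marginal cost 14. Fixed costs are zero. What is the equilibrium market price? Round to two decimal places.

A representative firm's profit is π_i = q_i(138 - Q) - 14q_i.
First-order condition (treating rivals' output as given): 124 - 2q_i - Σ_{j≠i} q_j = 0.
With identical firms every q_j equals q_i, so Σ_{j≠i} q_j = 3q_i and 124 = 5q_i, giving q_i = 124/5.
Total output Q = 496/5, so price P = 138 - 496/5 = 194/5.

38.80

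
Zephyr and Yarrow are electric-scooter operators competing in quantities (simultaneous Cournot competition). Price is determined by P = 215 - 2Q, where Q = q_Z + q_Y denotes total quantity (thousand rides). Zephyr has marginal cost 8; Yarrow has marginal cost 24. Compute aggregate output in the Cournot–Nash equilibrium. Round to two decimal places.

Zephyr's profit: π_Z = (215 - 2Q)q_Z - (8q_Z). Setting ∂π_Z/∂q_Z = 0: 207 - 4q_Z - 2(q_Y) = 0.
Yarrow's first-order condition: 191 - 4q_Y - 2(q_Z) = 0.
So q_Z = (207 - 2q_Y)/4 and q_Y = (191 - 2q_Z)/4.
Solving the pair: q_Z = 223/6, q_Y = 175/6.
Total output Q = 223/6 + 175/6 = 199/3.

66.33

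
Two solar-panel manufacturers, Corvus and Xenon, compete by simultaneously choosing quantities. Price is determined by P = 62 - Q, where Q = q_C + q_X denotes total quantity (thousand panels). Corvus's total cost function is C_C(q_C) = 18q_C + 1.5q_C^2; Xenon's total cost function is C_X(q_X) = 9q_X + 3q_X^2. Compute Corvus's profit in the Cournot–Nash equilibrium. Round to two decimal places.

Corvus's profit: π_C = (62 - Q)q_C - (18q_C + (3/2)q_C²). Setting ∂π_C/∂q_C = 0: 44 - 5q_C - (q_X) = 0.
Xenon's profit: π_X = (62 - Q)q_X - (9q_X + 3q_X²). Setting ∂π_X/∂q_X = 0: 53 - 8q_X - (q_C) = 0.
So q_C = (44 - q_X)/5 and q_X = (53 - q_C)/8.
Solving the pair: q_C = 23/3, q_X = 17/3.
Price P = 62 - 40/3 = 146/3.
Corvus's profit: (146/3)·(23/3) - 18·(23/3) - (3/2)(23/3)² = 146.9444.

146.94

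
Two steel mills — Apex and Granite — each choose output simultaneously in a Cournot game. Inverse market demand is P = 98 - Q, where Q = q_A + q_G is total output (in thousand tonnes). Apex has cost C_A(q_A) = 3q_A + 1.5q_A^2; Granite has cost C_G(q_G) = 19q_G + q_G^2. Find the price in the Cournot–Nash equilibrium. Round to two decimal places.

Apex's profit: π_A = (98 - Q)q_A - (3q_A + (3/2)q_A²). Setting ∂π_A/∂q_A = 0: 95 - 5q_A - (q_G) = 0.
Granite's profit: π_G = (98 - Q)q_G - (19q_G + q_G²). Setting ∂π_G/∂q_G = 0: 79 - 4q_G - (q_A) = 0.
Best responses: q_A = (95 - q_G)/5, q_G = (79 - q_A)/4.
Substituting one into the other gives q_A = 301/19 and q_G = 300/19.
Total output Q = 601/19, so price P = 98 - 601/19 = 1261/19.

66.37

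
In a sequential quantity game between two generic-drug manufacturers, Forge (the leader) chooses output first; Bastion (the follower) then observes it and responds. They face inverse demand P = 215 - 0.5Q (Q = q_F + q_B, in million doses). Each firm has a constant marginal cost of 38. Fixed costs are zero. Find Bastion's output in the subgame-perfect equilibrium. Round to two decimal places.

The follower Bastion best-responds to any q_F: π_B = (215 - 0.5Q)q_B - 38q_B.
∂π_B/∂q_B = 177 - (1/2)q_F - q_B = 0 gives the reaction function q_B = (177 - (1/2)q_F).
Forge substitutes q_B(q_F) into its own profit: π_F = q_F(215 - (1/2)q_F - (177 - (1/2)q_F)/2) - 38q_F = (253/2 - (1/4)q_F)q_F - 38q_F.
The leader's first-order condition 177/2 - (1/2)q_F = 0 yields q_F = 177.
Then q_B = (177 - (1/2)·177) = 177/2.

88.50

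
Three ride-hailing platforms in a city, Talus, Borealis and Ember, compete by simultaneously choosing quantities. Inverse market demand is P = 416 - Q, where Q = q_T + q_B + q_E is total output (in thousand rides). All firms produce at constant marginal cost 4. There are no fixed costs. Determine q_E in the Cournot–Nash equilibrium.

A representative firm's profit is π_i = q_i(416 - Q) - 4q_i.
First-order condition (treating rivals' output as given): 412 - 2q_i - Σ_{j≠i} q_j = 0.
With identical firms every q_j equals q_i, so Σ_{j≠i} q_j = 2q_i and 412 = 4q_i, giving q_i = 103.

103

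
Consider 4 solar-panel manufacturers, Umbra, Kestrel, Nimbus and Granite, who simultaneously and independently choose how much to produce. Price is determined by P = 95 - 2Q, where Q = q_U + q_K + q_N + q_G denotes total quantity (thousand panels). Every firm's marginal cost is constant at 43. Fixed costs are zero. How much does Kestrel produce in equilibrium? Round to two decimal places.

5.20

A representative firm's profit is π_i = q_i(95 - 2Q) - 43q_i.
First-order condition (treating rivals' output as given): 52 - 4q_i - 2·Σ_{j≠i} q_j = 0.
By symmetry each firm produces the same amount; substituting Σ_{j≠i} q_j = 3q_i yields q_i = 52/10 = 26/5.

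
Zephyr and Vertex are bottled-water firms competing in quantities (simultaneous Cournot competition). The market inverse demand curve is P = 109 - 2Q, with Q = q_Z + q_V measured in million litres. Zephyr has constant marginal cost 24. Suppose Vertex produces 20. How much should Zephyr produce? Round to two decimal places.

11.25

With the rival's output fixed at 20, Zephyr's profit is π_Z = (109 - 2·20 - 2q_Z)q_Z - (24q_Z) = (69 - 2q_Z)q_Z - (24q_Z).
∂π_Z/∂q_Z = 45 - 4q_Z = 0, so q_Z = 45/4.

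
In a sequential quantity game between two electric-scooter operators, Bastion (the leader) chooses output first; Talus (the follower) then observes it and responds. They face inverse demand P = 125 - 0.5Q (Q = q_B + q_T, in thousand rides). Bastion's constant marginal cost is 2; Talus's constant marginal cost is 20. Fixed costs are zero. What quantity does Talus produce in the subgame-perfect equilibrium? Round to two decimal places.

Solve by backward induction. Given q_B, the follower Talus maximises π_T = (125 - (1/2)q_B - (1/2)q_T)q_T - 20q_T.
Setting the follower's marginal profit to zero, 105 - (1/2)q_B - q_T = 0, i.e. q_T = (105 - (1/2)q_B).
Bastion substitutes q_T(q_B) into its own profit: π_B = q_B(125 - (1/2)q_B - (105 - (1/2)q_B)/2) - 2q_B = (145/2 - (1/4)q_B)q_B - 2q_B.
The leader's first-order condition 141/2 - (1/2)q_B = 0 yields q_B = 141.
Then q_T = (105 - (1/2)·141) = 69/2.

34.50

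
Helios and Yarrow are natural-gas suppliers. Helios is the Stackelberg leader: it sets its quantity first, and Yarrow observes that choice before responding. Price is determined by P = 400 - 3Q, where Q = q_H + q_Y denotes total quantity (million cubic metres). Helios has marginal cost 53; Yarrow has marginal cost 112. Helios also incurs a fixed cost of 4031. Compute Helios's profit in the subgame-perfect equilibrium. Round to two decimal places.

Solve by backward induction. Given q_H, the follower Yarrow maximises π_Y = (400 - 3q_H - 3q_Y)q_Y - 112q_Y.
∂π_Y/∂q_Y = 288 - 3q_H - 6q_Y = 0 gives the reaction function q_Y = (288 - 3q_H)/6.
Helios substitutes q_Y(q_H) into its own profit: π_H = q_H(400 - 3q_H - (288 - 3q_H)/2) - 53q_H = (256 - (3/2)q_H)q_H - 53q_H.
Maximising: ∂π_H/∂q_H = 203 - 3q_H = 0, giving q_H = 203/3.
Then q_Y = (288 - 3·(203/3))/6 = 85/6.
Price P = 400 - 3·(491/6) = 309/2.
Helios's profit: (309/2 - 53)·(203/3) - 4031 = 2837.1667.

2837.17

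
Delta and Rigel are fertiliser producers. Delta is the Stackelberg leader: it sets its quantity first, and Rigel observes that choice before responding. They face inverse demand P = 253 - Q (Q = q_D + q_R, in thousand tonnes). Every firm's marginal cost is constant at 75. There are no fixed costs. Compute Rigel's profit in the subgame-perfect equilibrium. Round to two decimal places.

1980.25

The follower Rigel best-responds to any q_D: π_R = (253 - Q)q_R - 75q_R.
Setting the follower's marginal profit to zero, 178 - q_D - 2q_R = 0, i.e. q_R = (178 - q_D)/2.
Delta substitutes q_R(q_D) into its own profit: π_D = q_D(253 - q_D - (178 - q_D)/2) - 75q_D = (164 - (1/2)q_D)q_D - 75q_D.
Maximising: ∂π_D/∂q_D = 89 - q_D = 0, giving q_D = 89.
Then q_R = (178 - 89)/2 = 89/2.
Price P = 253 - 267/2 = 239/2.
Rigel's profit: (239/2 - 75)·(89/2) = 1980.2500.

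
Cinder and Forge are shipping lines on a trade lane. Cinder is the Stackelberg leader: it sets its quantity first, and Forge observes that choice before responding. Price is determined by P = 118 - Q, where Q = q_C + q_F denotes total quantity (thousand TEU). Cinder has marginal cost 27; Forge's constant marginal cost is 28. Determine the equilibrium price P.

Solve by backward induction. Given q_C, the follower Forge maximises π_F = (118 - q_C - q_F)q_F - 28q_F.
∂π_F/∂q_F = 90 - q_C - 2q_F = 0 gives the reaction function q_F = (90 - q_C)/2.
Cinder substitutes q_F(q_C) into its own profit: π_C = q_C(118 - q_C - (90 - q_C)/2) - 27q_C = (73 - (1/2)q_C)q_C - 27q_C.
The leader's first-order condition 46 - q_C = 0 yields q_C = 46.
Then q_F = (90 - 46)/2 = 22.
Total output Q = 68, so price P = 118 - 68 = 50.

50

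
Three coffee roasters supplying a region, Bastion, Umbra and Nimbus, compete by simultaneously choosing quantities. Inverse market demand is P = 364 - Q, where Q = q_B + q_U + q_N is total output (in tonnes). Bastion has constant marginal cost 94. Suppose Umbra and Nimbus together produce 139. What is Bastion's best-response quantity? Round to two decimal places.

With rivals' combined output fixed at 139, Bastion's profit is π_B = (364 - 139 - q_B)q_B - (94q_B) = (225 - q_B)q_B - (94q_B).
∂π_B/∂q_B = 131 - 2q_B = 0, so q_B = 131/2.

65.50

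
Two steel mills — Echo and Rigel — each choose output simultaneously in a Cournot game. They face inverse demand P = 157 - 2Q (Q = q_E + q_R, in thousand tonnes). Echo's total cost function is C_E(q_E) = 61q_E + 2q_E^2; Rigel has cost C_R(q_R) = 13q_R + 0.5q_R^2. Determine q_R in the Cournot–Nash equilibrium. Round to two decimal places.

26.67

Echo's profit: π_E = (157 - 2Q)q_E - (61q_E + 2q_E²). Setting ∂π_E/∂q_E = 0: 96 - 8q_E - 2(q_R) = 0.
Rigel's first-order condition: 144 - 5q_R - 2(q_E) = 0.
Rearranging gives the reaction functions q_E = (96 - 2q_R)/8 and q_R = (144 - 2q_E)/5.
Substituting one into the other gives q_E = 16/3 and q_R = 80/3.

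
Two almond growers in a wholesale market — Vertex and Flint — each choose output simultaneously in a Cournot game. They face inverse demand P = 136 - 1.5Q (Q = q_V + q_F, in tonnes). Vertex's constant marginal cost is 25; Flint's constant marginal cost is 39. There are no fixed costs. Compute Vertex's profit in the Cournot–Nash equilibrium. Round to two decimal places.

1157.41

Vertex's profit: π_V = (136 - 1.5Q)q_V - (25q_V). Setting ∂π_V/∂q_V = 0: 111 - 3q_V - (3/2)(q_F) = 0.
Flint's profit: π_F = (136 - 1.5Q)q_F - (39q_F). Setting ∂π_F/∂q_F = 0: 97 - 3q_F - (3/2)(q_V) = 0.
Best responses: q_V = (111 - (3/2)q_F)/3, q_F = (97 - (3/2)q_V)/3.
Solving the pair: q_V = 250/9, q_F = 166/9.
Price P = 136 - (3/2)·(416/9) = 200/3.
Vertex's profit: (200/3 - 25)·(250/9) = 1157.4074.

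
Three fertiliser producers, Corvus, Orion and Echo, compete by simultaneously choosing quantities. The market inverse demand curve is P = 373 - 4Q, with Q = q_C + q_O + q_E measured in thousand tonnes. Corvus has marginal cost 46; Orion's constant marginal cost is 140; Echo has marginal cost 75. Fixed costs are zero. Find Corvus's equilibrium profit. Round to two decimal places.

3164.06

Corvus's profit: π_C = (373 - 4Q)q_C - (46q_C). Setting ∂π_C/∂q_C = 0: 327 - 8q_C - 4(q_O + q_E) = 0.
Orion's profit: π_O = (373 - 4Q)q_O - (140q_O). Setting ∂π_O/∂q_O = 0: 233 - 8q_O - 4(q_C + q_E) = 0.
Echo's first-order condition: 298 - 8q_E - 4(q_C + q_O) = 0.
Summing all 3 equations gives 858 − 16Q = 0, hence Q = 429/8.
Back-substituting: q_C = (327 − 429/2)/4 = 225/8, q_O = (233 − 429/2)/4 = 37/8, q_E = (298 − 429/2)/4 = 167/8.
Price P = 373 - 4·(429/8) = 317/2.
Corvus's profit: (317/2 - 46)·(225/8) = 3164.0625.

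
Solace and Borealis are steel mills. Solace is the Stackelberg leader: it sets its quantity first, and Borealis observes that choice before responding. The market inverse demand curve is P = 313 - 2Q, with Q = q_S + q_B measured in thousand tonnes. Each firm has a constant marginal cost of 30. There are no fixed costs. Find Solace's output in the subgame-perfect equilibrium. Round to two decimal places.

70.75

The follower Borealis best-responds to any q_S: π_B = (313 - 2Q)q_B - 30q_B.
∂π_B/∂q_B = 283 - 2q_S - 4q_B = 0 gives the reaction function q_B = (283 - 2q_S)/4.
The leader anticipates this reaction. Substituting into P = 313 - 2Q gives P = 343/2 - q_S, so π_S = (343/2 - q_S)q_S - 30q_S.
Leader FOC: 283/2 - 2q_S = 0, so q_S = 283/4.
Then q_B = (283 - 2·(283/4))/4 = 283/8.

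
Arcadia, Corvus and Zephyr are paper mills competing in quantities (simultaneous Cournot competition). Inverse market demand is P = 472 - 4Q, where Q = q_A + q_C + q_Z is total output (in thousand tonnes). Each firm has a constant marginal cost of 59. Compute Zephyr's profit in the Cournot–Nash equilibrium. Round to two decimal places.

2665.14

Each firm earns π_i = (472 - 4Q)q_i - 59q_i.
First-order condition (treating rivals' output as given): 413 - 8q_i - 4·Σ_{j≠i} q_j = 0.
By symmetry each firm produces the same amount; substituting Σ_{j≠i} q_j = 2q_i yields q_i = 413/16.
Price P = 472 - 4·(1239/16) = 649/4.
Zephyr's profit: (649/4 - 59)·(413/16) = 2665.1406.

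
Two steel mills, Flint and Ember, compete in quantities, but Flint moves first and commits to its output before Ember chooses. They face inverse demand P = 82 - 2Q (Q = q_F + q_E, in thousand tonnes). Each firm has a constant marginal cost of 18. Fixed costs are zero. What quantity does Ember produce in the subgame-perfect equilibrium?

8

The follower Ember best-responds to any q_F: π_E = (82 - 2Q)q_E - 18q_E.
Follower FOC: 64 - 2q_F - 4q_E = 0, so q_E(q_F) = (64 - 2q_F)/4.
The leader anticipates this reaction. Substituting into P = 82 - 2Q gives P = 50 - q_F, so π_F = (50 - q_F)q_F - 18q_F.
The leader's first-order condition 32 - 2q_F = 0 yields q_F = 16.
Then q_E = (64 - 2·16)/4 = 8.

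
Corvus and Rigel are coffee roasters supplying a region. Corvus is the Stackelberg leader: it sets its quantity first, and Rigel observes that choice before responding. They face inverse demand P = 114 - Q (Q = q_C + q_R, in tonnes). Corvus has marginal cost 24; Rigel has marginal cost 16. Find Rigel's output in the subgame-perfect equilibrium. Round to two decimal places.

Solve by backward induction. Given q_C, the follower Rigel maximises π_R = (114 - q_C - q_R)q_R - 16q_R.
∂π_R/∂q_R = 98 - q_C - 2q_R = 0 gives the reaction function q_R = (98 - q_C)/2.
The leader anticipates this reaction. Substituting into P = 114 - Q gives P = 65 - (1/2)q_C, so π_C = (65 - (1/2)q_C)q_C - 24q_C.
The leader's first-order condition 41 - q_C = 0 yields q_C = 41.
Then q_R = (98 - 41)/2 = 57/2.

28.50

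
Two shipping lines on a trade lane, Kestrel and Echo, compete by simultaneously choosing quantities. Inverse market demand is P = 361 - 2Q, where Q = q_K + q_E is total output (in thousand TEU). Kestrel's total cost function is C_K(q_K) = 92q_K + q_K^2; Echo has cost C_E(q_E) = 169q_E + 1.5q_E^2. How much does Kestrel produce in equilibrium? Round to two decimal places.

39.45

Kestrel's profit: π_K = (361 - 2Q)q_K - (92q_K + q_K²). Setting ∂π_K/∂q_K = 0: 269 - 6q_K - 2(q_E) = 0.
Echo's first-order condition: 192 - 7q_E - 2(q_K) = 0.
Rearranging gives the reaction functions q_K = (269 - 2q_E)/6 and q_E = (192 - 2q_K)/7.
Substituting one into the other gives q_K = 1499/38 and q_E = 307/19.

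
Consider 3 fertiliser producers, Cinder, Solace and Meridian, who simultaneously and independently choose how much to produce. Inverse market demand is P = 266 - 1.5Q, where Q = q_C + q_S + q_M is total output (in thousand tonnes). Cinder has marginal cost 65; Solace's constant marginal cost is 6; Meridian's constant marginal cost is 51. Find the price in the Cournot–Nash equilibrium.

Cinder's profit: π_C = (266 - 1.5Q)q_C - (65q_C). Setting ∂π_C/∂q_C = 0: 201 - 3q_C - (3/2)(q_S + q_M) = 0.
Solace's profit: π_S = (266 - 1.5Q)q_S - (6q_S). Setting ∂π_S/∂q_S = 0: 260 - 3q_S - (3/2)(q_C + q_M) = 0.
Meridian's profit: π_M = (266 - 1.5Q)q_M - (51q_M). Setting ∂π_M/∂q_M = 0: 215 - 3q_M - (3/2)(q_C + q_S) = 0.
Summing all 3 equations gives 676 − 6Q = 0, hence Q = 338/3.
Back-substituting: q_C = (201 − 169)/(3/2) = 64/3, q_S = (260 − 169)/(3/2) = 182/3, q_M = (215 − 169)/(3/2) = 92/3.
Total output Q = 338/3, so price P = 266 - (3/2)·(338/3) = 97.

97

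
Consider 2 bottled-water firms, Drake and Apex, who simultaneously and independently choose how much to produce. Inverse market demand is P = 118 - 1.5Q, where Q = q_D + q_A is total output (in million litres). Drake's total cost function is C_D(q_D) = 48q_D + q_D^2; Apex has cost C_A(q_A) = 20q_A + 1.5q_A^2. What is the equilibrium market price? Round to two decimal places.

Drake's profit: π_D = (118 - 1.5Q)q_D - (48q_D + q_D²). Setting ∂π_D/∂q_D = 0: 70 - 5q_D - (3/2)(q_A) = 0.
Apex's first-order condition: 98 - 6q_A - (3/2)(q_D) = 0.
Rearranging gives the reaction functions q_D = (70 - (3/2)q_A)/5 and q_A = (98 - (3/2)q_D)/6.
Solving the pair: q_D = 364/37, q_A = 1540/111.
Total output Q = 23.7117, so price P = 118 - (3/2)·23.7117 = 82.4324.

82.43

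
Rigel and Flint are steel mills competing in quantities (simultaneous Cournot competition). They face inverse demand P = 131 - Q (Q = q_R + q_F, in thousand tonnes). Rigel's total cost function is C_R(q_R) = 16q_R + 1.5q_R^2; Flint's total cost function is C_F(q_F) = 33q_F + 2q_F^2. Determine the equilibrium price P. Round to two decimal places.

Rigel's profit: π_R = (131 - Q)q_R - (16q_R + (3/2)q_R²). Setting ∂π_R/∂q_R = 0: 115 - 5q_R - (q_F) = 0.
Flint's first-order condition: 98 - 6q_F - (q_R) = 0.
So q_R = (115 - q_F)/5 and q_F = (98 - q_R)/6.
Substituting one into the other gives q_R = 592/29 and q_F = 375/29.
Total output Q = 967/29, so price P = 131 - 967/29 = 97.6552.

97.66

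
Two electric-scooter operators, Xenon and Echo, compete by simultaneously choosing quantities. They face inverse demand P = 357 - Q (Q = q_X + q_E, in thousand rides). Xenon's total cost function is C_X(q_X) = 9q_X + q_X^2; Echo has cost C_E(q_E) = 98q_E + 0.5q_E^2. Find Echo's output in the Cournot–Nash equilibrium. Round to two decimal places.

Xenon's profit: π_X = (357 - Q)q_X - (9q_X + q_X²). Setting ∂π_X/∂q_X = 0: 348 - 4q_X - (q_E) = 0.
Echo's profit: π_E = (357 - Q)q_E - (98q_E + (1/2)q_E²). Setting ∂π_E/∂q_E = 0: 259 - 3q_E - (q_X) = 0.
Best responses: q_X = (348 - q_E)/4, q_E = (259 - q_X)/3.
Solving the pair: q_X = 785/11, q_E = 688/11.

62.55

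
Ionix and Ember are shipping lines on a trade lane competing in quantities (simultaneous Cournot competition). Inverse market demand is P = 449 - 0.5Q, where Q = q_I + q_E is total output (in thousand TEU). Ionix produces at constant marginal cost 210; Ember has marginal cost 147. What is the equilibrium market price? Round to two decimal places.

Ionix's profit: π_I = (449 - 0.5Q)q_I - (210q_I). Setting ∂π_I/∂q_I = 0: 239 - q_I - (1/2)(q_E) = 0.
Ember's first-order condition: 302 - q_E - (1/2)(q_I) = 0.
Best responses: q_I = (239 - (1/2)q_E), q_E = (302 - (1/2)q_I).
Solving the pair: q_I = 352/3, q_E = 730/3.
Total output Q = 1082/3, so price P = 449 - (1/2)·(1082/3) = 806/3.

268.67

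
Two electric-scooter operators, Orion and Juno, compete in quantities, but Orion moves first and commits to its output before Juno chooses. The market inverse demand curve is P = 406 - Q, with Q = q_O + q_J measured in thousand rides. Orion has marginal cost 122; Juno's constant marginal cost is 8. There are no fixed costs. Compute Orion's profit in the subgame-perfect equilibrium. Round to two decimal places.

3612.50

The follower Juno best-responds to any q_O: π_J = (406 - Q)q_J - 8q_J.
∂π_J/∂q_J = 398 - q_O - 2q_J = 0 gives the reaction function q_J = (398 - q_O)/2.
The leader anticipates this reaction. Substituting into P = 406 - Q gives P = 207 - (1/2)q_O, so π_O = (207 - (1/2)q_O)q_O - 122q_O.
The leader's first-order condition 85 - q_O = 0 yields q_O = 85.
Then q_J = (398 - 85)/2 = 313/2.
Price P = 406 - 483/2 = 329/2.
Orion's profit: (329/2 - 122)·85 = 3612.5000.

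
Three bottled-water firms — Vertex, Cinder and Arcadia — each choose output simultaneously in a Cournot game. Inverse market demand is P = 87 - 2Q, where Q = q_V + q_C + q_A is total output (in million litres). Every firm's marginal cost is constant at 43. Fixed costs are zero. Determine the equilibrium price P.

54

A representative firm's profit is π_i = q_i(87 - 2Q) - 43q_i.
Setting ∂π_i/∂q_i = 0 with rivals' quantities fixed: 44 - 4q_i - 2·Σ_{j≠i} q_j = 0.
With identical firms every q_j equals q_i, so Σ_{j≠i} q_j = 2q_i and 44 = 8q_i, giving q_i = 11/2.
Total output Q = 33/2, so price P = 87 - 2·(33/2) = 54.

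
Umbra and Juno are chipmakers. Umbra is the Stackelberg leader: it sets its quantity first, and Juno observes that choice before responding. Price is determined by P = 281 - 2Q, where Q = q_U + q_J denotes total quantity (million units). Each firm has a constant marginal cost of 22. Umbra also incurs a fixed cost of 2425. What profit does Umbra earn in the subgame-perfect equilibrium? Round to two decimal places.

1767.56

Solve by backward induction. Given q_U, the follower Juno maximises π_J = (281 - 2q_U - 2q_J)q_J - 22q_J.
∂π_J/∂q_J = 259 - 2q_U - 4q_J = 0 gives the reaction function q_J = (259 - 2q_U)/4.
Umbra substitutes q_J(q_U) into its own profit: π_U = q_U(281 - 2q_U - (259 - 2q_U)/2) - 22q_U = (303/2 - q_U)q_U - 22q_U.
The leader's first-order condition 259/2 - 2q_U = 0 yields q_U = 259/4.
Then q_J = (259 - 2·(259/4))/4 = 259/8.
Price P = 281 - 2·(777/8) = 347/4.
Umbra's profit: (347/4 - 22)·(259/4) - 2425 = 1767.5625.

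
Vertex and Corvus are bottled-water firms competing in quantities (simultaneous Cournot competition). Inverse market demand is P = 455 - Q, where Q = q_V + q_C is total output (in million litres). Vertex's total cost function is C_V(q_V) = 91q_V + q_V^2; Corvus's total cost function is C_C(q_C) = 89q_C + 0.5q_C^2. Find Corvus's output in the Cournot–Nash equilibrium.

Vertex's profit: π_V = (455 - Q)q_V - (91q_V + q_V²). Setting ∂π_V/∂q_V = 0: 364 - 4q_V - (q_C) = 0.
Corvus's profit: π_C = (455 - Q)q_C - (89q_C + (1/2)q_C²). Setting ∂π_C/∂q_C = 0: 366 - 3q_C - (q_V) = 0.
So q_V = (364 - q_C)/4 and q_C = (366 - q_V)/3.
Solving the pair: q_V = 66, q_C = 100.

100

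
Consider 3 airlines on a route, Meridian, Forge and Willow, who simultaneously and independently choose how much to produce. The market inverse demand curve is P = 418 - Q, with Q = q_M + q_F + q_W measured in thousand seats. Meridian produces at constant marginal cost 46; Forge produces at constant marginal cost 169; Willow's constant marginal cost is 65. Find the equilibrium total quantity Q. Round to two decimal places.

243.50

Meridian's profit: π_M = (418 - Q)q_M - (46q_M). Setting ∂π_M/∂q_M = 0: 372 - 2q_M - (q_F + q_W) = 0.
Forge's first-order condition: 249 - 2q_F - (q_M + q_W) = 0.
Willow's profit: π_W = (418 - Q)q_W - (65q_W). Setting ∂π_W/∂q_W = 0: 353 - 2q_W - (q_M + q_F) = 0.
Summing all 3 equations gives 974 − 4Q = 0, hence Q = 487/2.
Back-substituting: q_M = (372 − 487/2) = 257/2, q_F = (249 − 487/2) = 11/2, q_W = (353 − 487/2) = 219/2.
Total output Q = 257/2 + 11/2 + 219/2 = 487/2.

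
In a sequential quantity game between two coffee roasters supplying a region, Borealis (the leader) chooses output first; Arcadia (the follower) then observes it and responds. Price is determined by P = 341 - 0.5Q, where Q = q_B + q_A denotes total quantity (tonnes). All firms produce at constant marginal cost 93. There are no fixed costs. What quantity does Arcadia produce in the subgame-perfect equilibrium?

124

Solve by backward induction. Given q_B, the follower Arcadia maximises π_A = (341 - (1/2)q_B - (1/2)q_A)q_A - 93q_A.
Follower FOC: 248 - (1/2)q_B - q_A = 0, so q_A(q_B) = (248 - (1/2)q_B).
The leader anticipates this reaction. Substituting into P = 341 - 0.5Q gives P = 217 - (1/4)q_B, so π_B = (217 - (1/4)q_B)q_B - 93q_B.
Leader FOC: 124 - (1/2)q_B = 0, so q_B = 248.
Then q_A = (248 - (1/2)·248) = 124.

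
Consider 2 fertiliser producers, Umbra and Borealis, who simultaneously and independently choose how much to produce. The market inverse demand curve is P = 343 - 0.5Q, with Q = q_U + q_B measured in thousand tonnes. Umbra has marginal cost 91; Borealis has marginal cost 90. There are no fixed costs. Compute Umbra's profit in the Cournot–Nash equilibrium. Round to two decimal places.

Umbra's profit: π_U = (343 - 0.5Q)q_U - (91q_U). Setting ∂π_U/∂q_U = 0: 252 - q_U - (1/2)(q_B) = 0.
Borealis's first-order condition: 253 - q_B - (1/2)(q_U) = 0.
Rearranging gives the reaction functions q_U = (252 - (1/2)q_B) and q_B = (253 - (1/2)q_U).
Substituting one into the other gives q_U = 502/3 and q_B = 508/3.
Price P = 343 - (1/2)·(1010/3) = 524/3.
Umbra's profit: (524/3 - 91)·(502/3) = 14000.2222.

14000.22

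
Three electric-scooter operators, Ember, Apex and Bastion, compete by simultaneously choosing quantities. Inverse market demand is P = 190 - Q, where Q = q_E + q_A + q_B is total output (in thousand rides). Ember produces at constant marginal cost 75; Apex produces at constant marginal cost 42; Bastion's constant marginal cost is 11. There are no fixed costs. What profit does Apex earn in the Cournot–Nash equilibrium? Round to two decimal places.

Ember's profit: π_E = (190 - Q)q_E - (75q_E). Setting ∂π_E/∂q_E = 0: 115 - 2q_E - (q_A + q_B) = 0.
Apex's first-order condition: 148 - 2q_A - (q_E + q_B) = 0.
Bastion's profit: π_B = (190 - Q)q_B - (11q_B). Setting ∂π_B/∂q_B = 0: 179 - 2q_B - (q_E + q_A) = 0.
Adding the 3 first-order conditions: 442 − 4Q = 0, so Q = 221/2.
Back-substituting: q_E = (115 − 221/2) = 9/2, q_A = (148 − 221/2) = 75/2, q_B = (179 − 221/2) = 137/2.
Price P = 190 - 221/2 = 159/2.
Apex's profit: (159/2 - 42)·(75/2) = 1406.2500.

1406.25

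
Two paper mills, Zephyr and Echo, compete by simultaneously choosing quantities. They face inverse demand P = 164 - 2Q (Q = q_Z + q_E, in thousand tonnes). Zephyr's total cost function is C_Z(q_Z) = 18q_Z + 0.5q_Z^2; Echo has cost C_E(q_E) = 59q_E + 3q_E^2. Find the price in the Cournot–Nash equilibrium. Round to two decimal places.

99.52

Zephyr's profit: π_Z = (164 - 2Q)q_Z - (18q_Z + (1/2)q_Z²). Setting ∂π_Z/∂q_Z = 0: 146 - 5q_Z - 2(q_E) = 0.
Echo's first-order condition: 105 - 10q_E - 2(q_Z) = 0.
So q_Z = (146 - 2q_E)/5 and q_E = (105 - 2q_Z)/10.
Substituting one into the other gives q_Z = 625/23 and q_E = 233/46.
Total output Q = 1483/46, so price P = 164 - 2·(1483/46) = 99.5217.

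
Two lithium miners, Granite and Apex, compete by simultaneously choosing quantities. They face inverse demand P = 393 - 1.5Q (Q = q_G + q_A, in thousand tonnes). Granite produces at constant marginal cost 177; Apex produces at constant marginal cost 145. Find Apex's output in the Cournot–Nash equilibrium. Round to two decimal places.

Granite's profit: π_G = (393 - 1.5Q)q_G - (177q_G). Setting ∂π_G/∂q_G = 0: 216 - 3q_G - (3/2)(q_A) = 0.
Apex's profit: π_A = (393 - 1.5Q)q_A - (145q_A). Setting ∂π_A/∂q_A = 0: 248 - 3q_A - (3/2)(q_G) = 0.
So q_G = (216 - (3/2)q_A)/3 and q_A = (248 - (3/2)q_G)/3.
Solving the pair: q_G = 368/9, q_A = 560/9.

62.22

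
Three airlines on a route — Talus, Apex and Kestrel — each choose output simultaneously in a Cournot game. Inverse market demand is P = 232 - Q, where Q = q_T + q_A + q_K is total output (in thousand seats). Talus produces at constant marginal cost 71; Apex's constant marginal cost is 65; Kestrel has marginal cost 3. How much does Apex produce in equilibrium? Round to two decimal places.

27.75

Talus's profit: π_T = (232 - Q)q_T - (71q_T). Setting ∂π_T/∂q_T = 0: 161 - 2q_T - (q_A + q_K) = 0.
Apex's first-order condition: 167 - 2q_A - (q_T + q_K) = 0.
Kestrel's profit: π_K = (232 - Q)q_K - (3q_K). Setting ∂π_K/∂q_K = 0: 229 - 2q_K - (q_T + q_A) = 0.
Summing all 3 equations gives 557 − 4Q = 0, hence Q = 557/4.
Back-substituting: q_T = (161 − 557/4) = 87/4, q_A = (167 − 557/4) = 111/4, q_K = (229 − 557/4) = 359/4.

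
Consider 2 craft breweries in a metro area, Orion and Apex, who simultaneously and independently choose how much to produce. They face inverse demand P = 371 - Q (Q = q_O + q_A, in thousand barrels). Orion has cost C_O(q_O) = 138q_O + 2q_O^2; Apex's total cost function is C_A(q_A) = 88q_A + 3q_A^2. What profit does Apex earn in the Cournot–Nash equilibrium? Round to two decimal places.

3886.33

Orion's profit: π_O = (371 - Q)q_O - (138q_O + 2q_O²). Setting ∂π_O/∂q_O = 0: 233 - 6q_O - (q_A) = 0.
Apex's first-order condition: 283 - 8q_A - (q_O) = 0.
So q_O = (233 - q_A)/6 and q_A = (283 - q_O)/8.
Solving the pair: q_O = 1581/47, q_A = 1465/47.
Price P = 371 - 64.8085 = 306.1915.
Apex's profit: 306.1915·(1465/47) - 88·(1465/47) - 3(1465/47)² = 3886.3287.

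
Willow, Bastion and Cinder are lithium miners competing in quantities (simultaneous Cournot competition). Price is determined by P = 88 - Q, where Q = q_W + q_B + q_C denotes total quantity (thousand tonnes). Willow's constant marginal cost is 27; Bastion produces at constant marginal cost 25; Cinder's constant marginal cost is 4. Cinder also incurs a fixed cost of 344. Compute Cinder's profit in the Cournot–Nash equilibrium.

680

Willow's profit: π_W = (88 - Q)q_W - (27q_W). Setting ∂π_W/∂q_W = 0: 61 - 2q_W - (q_B + q_C) = 0.
Bastion's first-order condition: 63 - 2q_B - (q_W + q_C) = 0.
Cinder's profit: π_C = (88 - Q)q_C - (4q_C). Setting ∂π_C/∂q_C = 0: 84 - 2q_C - (q_W + q_B) = 0.
Adding the 3 first-order conditions: 208 − 4Q = 0, so Q = 52.
Back-substituting: q_W = (61 − 52) = 9, q_B = (63 − 52) = 11, q_C = (84 − 52) = 32.
Price P = 88 - 52 = 36.
Cinder's profit: (36 - 4)·32 - 344 = 680.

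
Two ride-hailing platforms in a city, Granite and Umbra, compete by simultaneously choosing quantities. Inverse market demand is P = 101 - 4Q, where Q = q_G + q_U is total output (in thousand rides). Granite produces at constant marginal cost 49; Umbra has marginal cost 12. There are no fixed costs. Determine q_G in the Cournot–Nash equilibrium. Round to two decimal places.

1.25

Granite's profit: π_G = (101 - 4Q)q_G - (49q_G). Setting ∂π_G/∂q_G = 0: 52 - 8q_G - 4(q_U) = 0.
Umbra's profit: π_U = (101 - 4Q)q_U - (12q_U). Setting ∂π_U/∂q_U = 0: 89 - 8q_U - 4(q_G) = 0.
Best responses: q_G = (52 - 4q_U)/8, q_U = (89 - 4q_G)/8.
Solving the pair: q_G = 5/4, q_U = 21/2.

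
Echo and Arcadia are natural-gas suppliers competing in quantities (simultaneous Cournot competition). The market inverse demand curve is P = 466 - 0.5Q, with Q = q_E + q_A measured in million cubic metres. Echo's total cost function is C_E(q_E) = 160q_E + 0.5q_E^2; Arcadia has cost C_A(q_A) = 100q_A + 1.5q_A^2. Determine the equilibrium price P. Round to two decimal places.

361.48

Echo's profit: π_E = (466 - 0.5Q)q_E - (160q_E + (1/2)q_E²). Setting ∂π_E/∂q_E = 0: 306 - 2q_E - (1/2)(q_A) = 0.
Arcadia's profit: π_A = (466 - 0.5Q)q_A - (100q_A + (3/2)q_A²). Setting ∂π_A/∂q_A = 0: 366 - 4q_A - (1/2)(q_E) = 0.
Rearranging gives the reaction functions q_E = (306 - (1/2)q_A)/2 and q_A = (366 - (1/2)q_E)/4.
Solving the pair: q_E = 134.3226, q_A = 74.7097.
Total output Q = 209.0323, so price P = 466 - (1/2)·209.0323 = 361.4839.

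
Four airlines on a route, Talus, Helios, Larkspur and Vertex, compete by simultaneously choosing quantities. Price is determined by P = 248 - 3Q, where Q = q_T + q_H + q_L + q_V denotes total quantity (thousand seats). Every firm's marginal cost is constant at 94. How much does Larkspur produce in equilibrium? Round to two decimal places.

Each firm earns π_i = (248 - 3Q)q_i - 94q_i.
First-order condition (treating rivals' output as given): 154 - 6q_i - 3·Σ_{j≠i} q_j = 0.
With identical firms every q_j equals q_i, so Σ_{j≠i} q_j = 3q_i and 154 = 15q_i, giving q_i = 154/15.

10.27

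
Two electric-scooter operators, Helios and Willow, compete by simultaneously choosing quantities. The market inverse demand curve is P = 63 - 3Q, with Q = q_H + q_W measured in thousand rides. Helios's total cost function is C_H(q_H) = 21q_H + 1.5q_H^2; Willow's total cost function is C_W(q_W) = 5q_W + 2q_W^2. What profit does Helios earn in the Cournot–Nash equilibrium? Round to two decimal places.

41.51

Helios's profit: π_H = (63 - 3Q)q_H - (21q_H + (3/2)q_H²). Setting ∂π_H/∂q_H = 0: 42 - 9q_H - 3(q_W) = 0.
Willow's profit: π_W = (63 - 3Q)q_W - (5q_W + 2q_W²). Setting ∂π_W/∂q_W = 0: 58 - 10q_W - 3(q_H) = 0.
So q_H = (42 - 3q_W)/9 and q_W = (58 - 3q_H)/10.
Substituting one into the other gives q_H = 82/27 and q_W = 44/9.
Price P = 63 - 3·(214/27) = 353/9.
Helios's profit: (353/9)·(82/27) - 21·(82/27) - (3/2)(82/27)² = 41.5062.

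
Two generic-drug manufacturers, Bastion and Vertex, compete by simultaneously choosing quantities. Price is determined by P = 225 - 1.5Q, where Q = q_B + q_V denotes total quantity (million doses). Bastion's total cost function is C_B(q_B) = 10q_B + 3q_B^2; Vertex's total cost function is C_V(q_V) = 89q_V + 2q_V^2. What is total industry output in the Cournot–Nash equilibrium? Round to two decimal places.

Bastion's profit: π_B = (225 - 1.5Q)q_B - (10q_B + 3q_B²). Setting ∂π_B/∂q_B = 0: 215 - 9q_B - (3/2)(q_V) = 0.
Vertex's first-order condition: 136 - 7q_V - (3/2)(q_B) = 0.
So q_B = (215 - (3/2)q_V)/9 and q_V = (136 - (3/2)q_B)/7.
Solving the pair: q_B = 21.4156, q_V = 1202/81.
Total output Q = 21.4156 + 1202/81 = 36.2551.

36.26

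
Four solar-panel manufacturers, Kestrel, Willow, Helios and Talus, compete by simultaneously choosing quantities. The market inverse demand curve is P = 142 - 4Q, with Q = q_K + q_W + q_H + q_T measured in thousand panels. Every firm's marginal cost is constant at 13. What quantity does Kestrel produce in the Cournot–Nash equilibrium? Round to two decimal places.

6.45

Each firm earns π_i = (142 - 4Q)q_i - 13q_i.
First-order condition (treating rivals' output as given): 129 - 8q_i - 4·Σ_{j≠i} q_j = 0.
With identical firms every q_j equals q_i, so Σ_{j≠i} q_j = 3q_i and 129 = 20q_i, giving q_i = 129/20.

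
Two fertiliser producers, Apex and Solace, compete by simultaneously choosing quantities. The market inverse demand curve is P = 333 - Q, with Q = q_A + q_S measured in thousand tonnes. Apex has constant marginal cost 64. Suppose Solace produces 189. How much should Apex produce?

40

With the rival's output fixed at 189, Apex's profit is π_A = (333 - 189 - q_A)q_A - (64q_A) = (144 - q_A)q_A - (64q_A).
∂π_A/∂q_A = 80 - 2q_A = 0, so q_A = 40.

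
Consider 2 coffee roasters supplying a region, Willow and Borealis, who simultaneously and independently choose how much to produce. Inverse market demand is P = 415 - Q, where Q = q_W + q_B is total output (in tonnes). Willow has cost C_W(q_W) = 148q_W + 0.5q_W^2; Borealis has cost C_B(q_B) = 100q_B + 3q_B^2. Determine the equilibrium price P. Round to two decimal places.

306.35

Willow's profit: π_W = (415 - Q)q_W - (148q_W + (1/2)q_W²). Setting ∂π_W/∂q_W = 0: 267 - 3q_W - (q_B) = 0.
Borealis's profit: π_B = (415 - Q)q_B - (100q_B + 3q_B²). Setting ∂π_B/∂q_B = 0: 315 - 8q_B - (q_W) = 0.
Rearranging gives the reaction functions q_W = (267 - q_B)/3 and q_B = (315 - q_W)/8.
Substituting one into the other gives q_W = 1821/23 and q_B = 678/23.
Total output Q = 108.6522, so price P = 415 - 108.6522 = 306.3478.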